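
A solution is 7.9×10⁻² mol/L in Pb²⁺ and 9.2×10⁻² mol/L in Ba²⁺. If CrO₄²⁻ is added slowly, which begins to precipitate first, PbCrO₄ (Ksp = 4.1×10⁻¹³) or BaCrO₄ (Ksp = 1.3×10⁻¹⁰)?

A salt starts to precipitate once the ion product Q reaches its Ksp.
For PbCrO₄: [CrO₄²⁻] = (Ksp/[Pb²⁺]) = 5.2×10⁻¹² mol/L
For BaCrO₄: [CrO₄²⁻] = (Ksp/[Ba²⁺]) = 1.4×10⁻⁹ mol/L
Since PbCrO₄ needs less CrO₄²⁻ to reach saturation, it precipitates first.

PbCrO₄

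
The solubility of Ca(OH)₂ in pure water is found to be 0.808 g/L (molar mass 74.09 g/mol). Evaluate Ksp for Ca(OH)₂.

Convert to molarity: s = 0.808 / 74.09 = 1.0906×10⁻² mol/L
Ca(OH)₂(s) ⇌ Ca²⁺(aq) + 2 OH⁻(aq)
With molar solubility s: [Ca²⁺] = s, [OH⁻] = 2s.
Ksp = [Ca²⁺][OH⁻]^2 = s · (2s)^2 = 4s^3
Ksp = 4 × (1.0906×10⁻²)^3 = 5.19×10⁻⁶

Ksp = 5.19×10⁻⁶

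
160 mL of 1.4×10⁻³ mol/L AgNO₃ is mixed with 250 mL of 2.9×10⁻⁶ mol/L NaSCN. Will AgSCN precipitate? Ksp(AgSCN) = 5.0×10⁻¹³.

Yes

Total volume after mixing = 160 + 250 = 410 mL.
[Ag⁺] = (1.4×10⁻³)(160)/410 = 5.5×10⁻⁴ mol/L
[SCN⁻] = (2.9×10⁻⁶)(250)/410 = 1.8×10⁻⁶ mol/L
Q = [Ag⁺][SCN⁻] = 9.7×10⁻¹⁰
Q = 9.7×10⁻¹⁰ > Ksp = 5.0×10⁻¹³, so the solution is supersaturated and AgSCN precipitates.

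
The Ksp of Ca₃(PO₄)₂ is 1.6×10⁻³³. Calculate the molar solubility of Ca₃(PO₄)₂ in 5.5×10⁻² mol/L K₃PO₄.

Ca₃(PO₄)₂(s) ⇌ 3 Ca²⁺(aq) + 2 PO₄³⁻(aq)
With PO₄³⁻ already at 5.5×10⁻² mol/L and s small, take [PO₄³⁻] ≈ 5.5×10⁻² mol/L and [Ca²⁺] = 3s.
Ksp = [Ca²⁺]^3[PO₄³⁻]^2 = (3s)^3(5.5×10⁻²)^2
(3s)^3 = 1.6×10⁻³³ / (5.5×10⁻²)^2 = 5.3×10⁻³¹
s = 2.7×10⁻¹¹ mol/L

2.7×10⁻¹¹ M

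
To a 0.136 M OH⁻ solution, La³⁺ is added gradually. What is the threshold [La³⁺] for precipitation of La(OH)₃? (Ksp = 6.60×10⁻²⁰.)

Precipitation of each salt begins when its ion product equals Ksp.
La(OH)₃(s) ⇌ La³⁺(aq) + 3 OH⁻(aq)
Ksp = [La³⁺][OH⁻]^3 = [La³⁺](0.136)^3
[La³⁺] = 6.60×10⁻²⁰ / (0.136)^3 = 2.62×10⁻¹⁷
[La³⁺] = 2.62×10⁻¹⁷ M

2.62×10⁻¹⁷ M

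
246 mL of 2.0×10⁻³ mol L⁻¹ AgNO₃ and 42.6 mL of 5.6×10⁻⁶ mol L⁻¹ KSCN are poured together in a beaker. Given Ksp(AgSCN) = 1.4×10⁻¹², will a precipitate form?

The combined volume is 288.6 mL.
[Ag⁺] = (2.0×10⁻³)(246)/288.6 = 1.7×10⁻³ mol L⁻¹
[SCN⁻] = (5.6×10⁻⁶)(42.6)/288.6 = 8.3×10⁻⁷ mol L⁻¹
Q = [Ag⁺][SCN⁻] = 1.4×10⁻⁹
Since Q (1.4×10⁻⁹) exceeds Ksp (1.4×10⁻¹²), AgSCN will precipitate.

Yes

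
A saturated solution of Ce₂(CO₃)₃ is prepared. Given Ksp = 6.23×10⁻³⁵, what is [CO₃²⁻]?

Ce₂(CO₃)₃(s) ⇌ 2 Ce³⁺(aq) + 3 CO₃²⁻(aq)
Call the molar solubility s, so that [Ce³⁺] = 2s and [CO₃²⁻] = 3s.
Ksp = [Ce³⁺]^2[CO₃²⁻]^3 = (2s)^2 · (3s)^3 = 108s^5 = 6.23×10⁻³⁵
s = 5.65×10⁻⁸ mol/L
[CO₃²⁻] = 3s = 1.70×10⁻⁷ mol/L

1.70×10⁻⁷ M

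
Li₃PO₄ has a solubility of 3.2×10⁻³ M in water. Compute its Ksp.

Ksp = 2.8×10⁻⁹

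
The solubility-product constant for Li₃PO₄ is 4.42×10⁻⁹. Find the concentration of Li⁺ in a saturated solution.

1.07×10⁻² M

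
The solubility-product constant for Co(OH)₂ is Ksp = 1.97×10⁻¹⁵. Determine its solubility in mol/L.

Co(OH)₂(s) ⇌ Co²⁺(aq) + 2 OH⁻(aq)
For each mole of Co(OH)₂ that dissolves per liter, [Co²⁺] = s and [OH⁻] = 2s; let s denote this solubility.
Ksp = [Co²⁺][OH⁻]^2 = s · (2s)^2 = 4s^3
4s^3 = 1.97×10⁻¹⁵  ⇒  s^3 = 4.93×10⁻¹⁶
Taking the 3rd root, s = 7.90×10⁻⁶ mol L⁻¹.

7.90×10⁻⁶ M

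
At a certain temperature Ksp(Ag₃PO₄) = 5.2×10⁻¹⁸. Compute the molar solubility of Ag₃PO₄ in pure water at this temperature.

Ag₃PO₄(s) ⇌ 3 Ag⁺(aq) + PO₄³⁻(aq)
Let s be the molar solubility. Then [Ag⁺] = 3s and [PO₄³⁻] = s.
Ksp = [Ag⁺]^3[PO₄³⁻] = (3s)^3 · s = 27s^4
27s^4 = 5.2×10⁻¹⁸  ⇒  s^4 = 1.9×10⁻¹⁹
Taking the 4th root, s = 2.1×10⁻⁵ mol/L.

2.1×10⁻⁵ M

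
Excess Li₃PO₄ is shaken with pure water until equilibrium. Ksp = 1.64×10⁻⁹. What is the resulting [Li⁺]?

8.38×10⁻³ M

Li₃PO₄(s) ⇌ 3 Li⁺(aq) + PO₄³⁻(aq)
If s mol/L of Li₃PO₄ dissolves, [Li⁺] = 3s and [PO₄³⁻] = s.
Ksp = [Li⁺]^3[PO₄³⁻] = (3s)^3 · s = 27s^4 = 1.64×10⁻⁹
s = 2.79×10⁻³ mol L⁻¹
[Li⁺] = 3s = 8.38×10⁻³ mol L⁻¹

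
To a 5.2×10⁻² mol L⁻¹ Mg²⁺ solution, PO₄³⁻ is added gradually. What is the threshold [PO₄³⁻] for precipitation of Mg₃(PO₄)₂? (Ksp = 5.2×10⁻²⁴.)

1.9×10⁻¹⁰ M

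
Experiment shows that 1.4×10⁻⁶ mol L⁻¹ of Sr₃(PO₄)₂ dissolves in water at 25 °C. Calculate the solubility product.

Ksp = 5.8×10⁻²⁸

Sr₃(PO₄)₂(s) ⇌ 3 Sr²⁺(aq) + 2 PO₄³⁻(aq)
If s mol/L of Sr₃(PO₄)₂ dissolves, [Sr²⁺] = 3s and [PO₄³⁻] = 2s.
Ksp = [Sr²⁺]^3[PO₄³⁻]^2 = (3s)^3 · (2s)^2 = 108s^5
Ksp = 108 × (1.4×10⁻⁶)^5 = 5.8×10⁻²⁸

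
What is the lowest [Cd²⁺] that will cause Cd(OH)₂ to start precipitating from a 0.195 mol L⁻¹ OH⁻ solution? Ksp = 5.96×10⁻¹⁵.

A salt starts to precipitate once the ion product Q reaches its Ksp.
Cd(OH)₂(s) ⇌ Cd²⁺(aq) + 2 OH⁻(aq)
Ksp = [Cd²⁺][OH⁻]^2 = [Cd²⁺](0.195)^2
[Cd²⁺] = 5.96×10⁻¹⁵ / (0.195)^2 = 1.57×10⁻¹³
[Cd²⁺] = 1.57×10⁻¹³ mol L⁻¹

1.57×10⁻¹³ M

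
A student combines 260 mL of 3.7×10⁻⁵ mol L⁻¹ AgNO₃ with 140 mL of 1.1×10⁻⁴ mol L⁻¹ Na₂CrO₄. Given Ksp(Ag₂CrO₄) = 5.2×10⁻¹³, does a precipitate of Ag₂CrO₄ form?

No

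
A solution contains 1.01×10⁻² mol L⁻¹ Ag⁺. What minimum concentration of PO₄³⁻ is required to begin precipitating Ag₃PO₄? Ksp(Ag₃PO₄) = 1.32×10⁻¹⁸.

1.28×10⁻¹² M

A salt starts to precipitate once the ion product Q reaches its Ksp.
Ag₃PO₄(s) ⇌ 3 Ag⁺(aq) + PO₄³⁻(aq)
Ksp = [Ag⁺]^3[PO₄³⁻] = [PO₄³⁻](1.01×10⁻²)^3
[PO₄³⁻] = 1.32×10⁻¹⁸ / (1.01×10⁻²)^3 = 1.28×10⁻¹²
[PO₄³⁻] = 1.28×10⁻¹² mol L⁻¹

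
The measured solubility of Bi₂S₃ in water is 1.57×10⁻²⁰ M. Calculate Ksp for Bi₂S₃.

Bi₂S₃(s) ⇌ 2 Bi³⁺(aq) + 3 S²⁻(aq)
If s mol/L of Bi₂S₃ dissolves, [Bi³⁺] = 2s and [S²⁻] = 3s.
Ksp = [Bi³⁺]^2[S²⁻]^3 = (2s)^2 · (3s)^3 = 108s^5
Ksp = 108 × (1.57×10⁻²⁰)^5 = 1.03×10⁻⁹⁷

Ksp = 1.03×10⁻⁹⁷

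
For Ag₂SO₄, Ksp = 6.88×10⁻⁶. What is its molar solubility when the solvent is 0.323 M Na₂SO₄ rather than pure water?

2.31×10⁻³ M

Ag₂SO₄(s) ⇌ 2 Ag⁺(aq) + SO₄²⁻(aq)
With SO₄²⁻ already at 0.323 M and s small, take [SO₄²⁻] ≈ 0.323 M and [Ag⁺] = 2s.
Ksp = [Ag⁺]^2[SO₄²⁻] = (2s)^2(0.323)
(2s)^2 = 6.88×10⁻⁶ / (0.323) = 2.13×10⁻⁵
s = 2.31×10⁻³ M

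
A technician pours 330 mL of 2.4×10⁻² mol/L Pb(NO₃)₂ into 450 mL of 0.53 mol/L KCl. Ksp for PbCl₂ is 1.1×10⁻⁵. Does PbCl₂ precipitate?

Yes

Total volume after mixing = 330 + 450 = 780 mL.
[Pb²⁺] = (2.4×10⁻²)(330)/780 = 1.0×10⁻² mol/L
[Cl⁻] = (0.53)(450)/780 = 0.31 mol/L
Q = [Pb²⁺][Cl⁻]^2 = 9.5×10⁻⁴
Since Q (9.5×10⁻⁴) exceeds Ksp (1.1×10⁻⁵), PbCl₂ will precipitate.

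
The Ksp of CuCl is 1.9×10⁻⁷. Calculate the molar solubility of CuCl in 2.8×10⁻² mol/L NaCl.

CuCl(s) ⇌ Cu⁺(aq) + Cl⁻(aq)
Cl⁻ is already present at 2.8×10⁻² mol/L. If s mol/L of CuCl dissolves, [Cu⁺] = s while [Cl⁻] ≈ 2.8×10⁻² mol/L.
Ksp = [Cu⁺][Cl⁻] = s(2.8×10⁻²)
s = 1.9×10⁻⁷ / (2.8×10⁻²) = 6.8×10⁻⁶
s = 6.8×10⁻⁶ mol/L

6.8×10⁻⁶ M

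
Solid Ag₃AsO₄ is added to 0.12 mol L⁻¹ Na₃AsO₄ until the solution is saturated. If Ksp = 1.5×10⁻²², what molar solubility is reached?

Ag₃AsO₄(s) ⇌ 3 Ag⁺(aq) + AsO₄³⁻(aq)
Let s be the solubility of Ag₃AsO₄ here. The common ion gives [AsO₄³⁻] ≈ 0.12 mol L⁻¹, and [Ag⁺] = 3s.
Ksp = [Ag⁺]^3[AsO₄³⁻] = (3s)^3(0.12)
(3s)^3 = 1.5×10⁻²² / (0.12) = 1.3×10⁻²¹
s = 3.6×10⁻⁸ mol L⁻¹

3.6×10⁻⁸ M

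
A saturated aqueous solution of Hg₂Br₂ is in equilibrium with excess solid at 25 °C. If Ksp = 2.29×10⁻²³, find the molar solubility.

1.79×10⁻⁸ M

Hg₂Br₂(s) ⇌ Hg₂²⁺(aq) + 2 Br⁻(aq)
If s mol/L of Hg₂Br₂ dissolves, [Hg₂²⁺] = s and [Br⁻] = 2s.
Ksp = [Hg₂²⁺][Br⁻]^2 = s · (2s)^2 = 4s^3
4s^3 = 2.29×10⁻²³  ⇒  s^3 = 5.73×10⁻²⁴
s = (5.73×10⁻²⁴)^(1/3) = 1.79×10⁻⁸ mol L⁻¹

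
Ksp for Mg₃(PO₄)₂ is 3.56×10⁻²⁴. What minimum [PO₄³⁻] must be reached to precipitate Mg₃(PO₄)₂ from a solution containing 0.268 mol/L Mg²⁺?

Precipitation begins when Q = Ksp.
Mg₃(PO₄)₂(s) ⇌ 3 Mg²⁺(aq) + 2 PO₄³⁻(aq)
Ksp = [Mg²⁺]^3[PO₄³⁻]^2 = [PO₄³⁻]^2(0.268)^3
[PO₄³⁻]^2 = 3.56×10⁻²⁴ / (0.268)^3 = 1.85×10⁻²²
[PO₄³⁻] = 1.36×10⁻¹¹ mol/L

1.36×10⁻¹¹ M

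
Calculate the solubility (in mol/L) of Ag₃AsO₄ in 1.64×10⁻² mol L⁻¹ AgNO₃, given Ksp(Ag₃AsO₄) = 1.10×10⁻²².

Ag₃AsO₄(s) ⇌ 3 Ag⁺(aq) + AsO₄³⁻(aq)
Let s be the solubility of Ag₃AsO₄ here. The common ion gives [Ag⁺] ≈ 1.64×10⁻² mol L⁻¹, and [AsO₄³⁻] = s.
Ksp = [Ag⁺]^3[AsO₄³⁻] = (1.64×10⁻²)^3s
s = 1.10×10⁻²² / (1.64×10⁻²)^3 = 2.49×10⁻¹⁷
s = 2.49×10⁻¹⁷ mol L⁻¹

2.49×10⁻¹⁷ M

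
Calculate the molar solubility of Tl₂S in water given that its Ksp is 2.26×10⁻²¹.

Tl₂S(s) ⇌ 2 Tl⁺(aq) + S²⁻(aq)
With molar solubility s: [Tl⁺] = 2s, [S²⁻] = s.
Ksp = [Tl⁺]^2[S²⁻] = (2s)^2 · s = 4s^3
4s^3 = 2.26×10⁻²¹  ⇒  s^3 = 5.65×10⁻²²
Taking the 3rd root, s = 8.27×10⁻⁸ mol/L.

8.27×10⁻⁸ M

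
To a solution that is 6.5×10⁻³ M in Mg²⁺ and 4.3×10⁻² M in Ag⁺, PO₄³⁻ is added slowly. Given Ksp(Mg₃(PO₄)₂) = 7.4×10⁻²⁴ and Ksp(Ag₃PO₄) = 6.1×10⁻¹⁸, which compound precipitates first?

Ag₃PO₄

Precipitation of each salt begins when its ion product equals Ksp.
For Mg₃(PO₄)₂: [PO₄³⁻] = (Ksp/[Mg²⁺]^3)^(1/2) = 5.2×10⁻⁹ M
For Ag₃PO₄: [PO₄³⁻] = (Ksp/[Ag⁺]^3) = 7.7×10⁻¹⁴ M
Ag₃PO₄ requires the lower [PO₄³⁻], so it precipitates first.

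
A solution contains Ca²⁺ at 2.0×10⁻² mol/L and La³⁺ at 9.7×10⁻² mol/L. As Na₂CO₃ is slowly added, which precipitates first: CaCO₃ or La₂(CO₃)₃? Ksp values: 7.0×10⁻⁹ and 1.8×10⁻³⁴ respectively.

A salt starts to precipitate once the ion product Q reaches its Ksp.
For CaCO₃: [CO₃²⁻] = (Ksp/[Ca²⁺]) = 3.5×10⁻⁷ mol/L
For La₂(CO₃)₃: [CO₃²⁻] = (Ksp/[La³⁺]^2)^(1/3) = 2.7×10⁻¹¹ mol/L
Since La₂(CO₃)₃ needs less CO₃²⁻ to reach saturation, it precipitates first.

La₂(CO₃)₃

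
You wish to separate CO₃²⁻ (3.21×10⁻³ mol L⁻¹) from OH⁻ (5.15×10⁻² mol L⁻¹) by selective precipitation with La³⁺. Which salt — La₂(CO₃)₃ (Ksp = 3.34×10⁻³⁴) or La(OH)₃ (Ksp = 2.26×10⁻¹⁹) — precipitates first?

La(OH)₃

A salt starts to precipitate once the ion product Q reaches its Ksp.
For La₂(CO₃)₃: [La³⁺] = (Ksp/[CO₃²⁻]^3)^(1/2) = 1.00×10⁻¹³ mol L⁻¹
For La(OH)₃: [La³⁺] = (Ksp/[OH⁻]^3) = 1.65×10⁻¹⁵ mol L⁻¹
The smaller threshold [La³⁺] is reached first, so La(OH)₃ precipitates first.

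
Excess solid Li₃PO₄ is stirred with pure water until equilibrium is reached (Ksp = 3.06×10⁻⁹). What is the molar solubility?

Li₃PO₄(s) ⇌ 3 Li⁺(aq) + PO₄³⁻(aq)
Call the molar solubility s, so that [Li⁺] = 3s and [PO₄³⁻] = s.
Ksp = [Li⁺]^3[PO₄³⁻] = (3s)^3 · s = 27s^4
27s^4 = 3.06×10⁻⁹  ⇒  s^4 = 1.13×10⁻¹⁰
Taking the 4th root, s = 3.26×10⁻³ M.

3.26×10⁻³ M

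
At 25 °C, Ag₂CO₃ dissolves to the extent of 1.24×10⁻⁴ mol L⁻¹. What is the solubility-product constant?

Ksp = 7.63×10⁻¹²

Ag₂CO₃(s) ⇌ 2 Ag⁺(aq) + CO₃²⁻(aq)
If s mol/L of Ag₂CO₃ dissolves, [Ag⁺] = 2s and [CO₃²⁻] = s.
Ksp = [Ag⁺]^2[CO₃²⁻] = (2s)^2 · s = 4s^3
Ksp = 4 × (1.24×10⁻⁴)^3 = 7.63×10⁻¹²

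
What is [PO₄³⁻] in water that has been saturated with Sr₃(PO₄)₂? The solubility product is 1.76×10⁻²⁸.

2.21×10⁻⁶ M

Sr₃(PO₄)₂(s) ⇌ 3 Sr²⁺(aq) + 2 PO₄³⁻(aq)
Call the molar solubility s, so that [Sr²⁺] = 3s and [PO₄³⁻] = 2s.
Ksp = [Sr²⁺]^3[PO₄³⁻]^2 = (3s)^3 · (2s)^2 = 108s^5 = 1.76×10⁻²⁸
s = 1.10×10⁻⁶ M
[PO₄³⁻] = 2s = 2.21×10⁻⁶ M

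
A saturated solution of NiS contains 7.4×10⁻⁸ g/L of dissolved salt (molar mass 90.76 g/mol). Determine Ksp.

Convert to molarity: s = 7.4×10⁻⁸ / 90.76 = 8.153×10⁻¹⁰ mol/L
NiS(s) ⇌ Ni²⁺(aq) + S²⁻(aq)
With molar solubility s: [Ni²⁺] = s, [S²⁻] = s.
Ksp = [Ni²⁺][S²⁻] = s · s = s^2
Ksp = (8.153×10⁻¹⁰)^2 = 6.6×10⁻¹⁹

Ksp = 6.6×10⁻¹⁹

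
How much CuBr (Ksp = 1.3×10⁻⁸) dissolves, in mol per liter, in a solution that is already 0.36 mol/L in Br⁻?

3.6×10⁻⁸ M

CuBr(s) ⇌ Cu⁺(aq) + Br⁻(aq)
The solution already contains Br⁻ at 0.36 mol/L. Let s be the molar solubility of CuBr.
[Br⁻] ≈ 0.36 mol/L (common ion dominates); [Cu⁺] = s.
Ksp = [Cu⁺][Br⁻] = s(0.36)
s = 1.3×10⁻⁸ / (0.36) = 3.6×10⁻⁸
s = 3.6×10⁻⁸ mol/L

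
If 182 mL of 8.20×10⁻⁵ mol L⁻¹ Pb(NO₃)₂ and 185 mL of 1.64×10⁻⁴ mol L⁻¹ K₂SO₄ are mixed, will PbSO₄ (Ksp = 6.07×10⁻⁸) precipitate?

After mixing, V = 182 mL + 185 mL = 367 mL.
[Pb²⁺] = (8.20×10⁻⁵)(182)/367 = 4.07×10⁻⁵ mol L⁻¹
[SO₄²⁻] = (1.64×10⁻⁴)(185)/367 = 8.27×10⁻⁵ mol L⁻¹
Q = [Pb²⁺][SO₄²⁻] = 3.36×10⁻⁹
Q < Ksp (3.36×10⁻⁹ vs 6.07×10⁻⁸); the solution remains unsaturated and no precipitate forms.

No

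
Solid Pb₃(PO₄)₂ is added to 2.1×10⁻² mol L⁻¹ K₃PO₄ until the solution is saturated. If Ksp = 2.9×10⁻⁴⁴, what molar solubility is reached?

1.3×10⁻¹⁴ M

Pb₃(PO₄)₂(s) ⇌ 3 Pb²⁺(aq) + 2 PO₄³⁻(aq)
PO₄³⁻ is already present at 2.1×10⁻² mol L⁻¹. If s mol/L of Pb₃(PO₄)₂ dissolves, [Pb²⁺] = 3s while [PO₄³⁻] ≈ 2.1×10⁻² mol L⁻¹.
Ksp = [Pb²⁺]^3[PO₄³⁻]^2 = (3s)^3(2.1×10⁻²)^2
(3s)^3 = 2.9×10⁻⁴⁴ / (2.1×10⁻²)^2 = 6.6×10⁻⁴¹
s = 1.3×10⁻¹⁴ mol L⁻¹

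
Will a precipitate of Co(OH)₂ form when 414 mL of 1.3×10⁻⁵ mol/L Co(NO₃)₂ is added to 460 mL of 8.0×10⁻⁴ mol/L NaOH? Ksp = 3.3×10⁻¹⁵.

Yes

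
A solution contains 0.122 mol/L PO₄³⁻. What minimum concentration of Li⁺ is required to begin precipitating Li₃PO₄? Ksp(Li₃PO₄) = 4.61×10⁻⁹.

3.36×10⁻³ M

A salt starts to precipitate once the ion product Q reaches its Ksp.
Li₃PO₄(s) ⇌ 3 Li⁺(aq) + PO₄³⁻(aq)
Ksp = [Li⁺]^3[PO₄³⁻] = [Li⁺]^3(0.122)
[Li⁺]^3 = 4.61×10⁻⁹ / (0.122) = 3.78×10⁻⁸
[Li⁺] = 3.36×10⁻³ mol/L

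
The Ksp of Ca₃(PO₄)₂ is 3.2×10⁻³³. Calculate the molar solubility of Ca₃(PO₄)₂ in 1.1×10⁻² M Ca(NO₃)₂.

2.5×10⁻¹⁴ M

Ca₃(PO₄)₂(s) ⇌ 3 Ca²⁺(aq) + 2 PO₄³⁻(aq)
Let s be the solubility of Ca₃(PO₄)₂ here. The common ion gives [Ca²⁺] ≈ 1.1×10⁻² M, and [PO₄³⁻] = 2s.
Ksp = [Ca²⁺]^3[PO₄³⁻]^2 = (1.1×10⁻²)^3(2s)^2
(2s)^2 = 3.2×10⁻³³ / (1.1×10⁻²)^3 = 2.4×10⁻²⁷
s = 2.5×10⁻¹⁴ M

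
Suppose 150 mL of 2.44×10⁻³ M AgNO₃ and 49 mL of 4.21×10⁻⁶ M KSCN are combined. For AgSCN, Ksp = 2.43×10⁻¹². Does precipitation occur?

After mixing, V = 150 mL + 49 mL = 199 mL.
[Ag⁺] = (2.44×10⁻³)(150)/199 = 1.84×10⁻³ M
[SCN⁻] = (4.21×10⁻⁶)(49)/199 = 1.04×10⁻⁶ M
Q = [Ag⁺][SCN⁻] = 1.91×10⁻⁹
Since Q (1.91×10⁻⁹) exceeds Ksp (2.43×10⁻¹²), AgSCN will precipitate.

Yes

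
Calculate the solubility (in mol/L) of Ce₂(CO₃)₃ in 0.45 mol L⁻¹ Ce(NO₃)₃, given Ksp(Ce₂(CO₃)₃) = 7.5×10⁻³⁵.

2.4×10⁻¹² M

Ce₂(CO₃)₃(s) ⇌ 2 Ce³⁺(aq) + 3 CO₃²⁻(aq)
With Ce³⁺ already at 0.45 mol L⁻¹ and s small, take [Ce³⁺] ≈ 0.45 mol L⁻¹ and [CO₃²⁻] = 3s.
Ksp = [Ce³⁺]^2[CO₃²⁻]^3 = (0.45)^2(3s)^3
(3s)^3 = 7.5×10⁻³⁵ / (0.45)^2 = 3.7×10⁻³⁴
s = 2.4×10⁻¹² mol L⁻¹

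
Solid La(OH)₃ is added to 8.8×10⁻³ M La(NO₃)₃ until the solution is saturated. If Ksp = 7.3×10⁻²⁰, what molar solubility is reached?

6.7×10⁻⁷ M

La(OH)₃(s) ⇌ La³⁺(aq) + 3 OH⁻(aq)
Let s be the solubility of La(OH)₃ here. The common ion gives [La³⁺] ≈ 8.8×10⁻³ M, and [OH⁻] = 3s.
Ksp = [La³⁺][OH⁻]^3 = (8.8×10⁻³)(3s)^3
(3s)^3 = 7.3×10⁻²⁰ / (8.8×10⁻³) = 8.3×10⁻¹⁸
s = 6.7×10⁻⁷ M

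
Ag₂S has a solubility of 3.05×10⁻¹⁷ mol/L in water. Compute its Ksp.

Ag₂S(s) ⇌ 2 Ag⁺(aq) + S²⁻(aq)
If s mol/L of Ag₂S dissolves, [Ag⁺] = 2s and [S²⁻] = s.
Ksp = [Ag⁺]^2[S²⁻] = (2s)^2 · s = 4s^3
Ksp = 4 × (3.05×10⁻¹⁷)^3 = 1.13×10⁻⁴⁹

Ksp = 1.13×10⁻⁴⁹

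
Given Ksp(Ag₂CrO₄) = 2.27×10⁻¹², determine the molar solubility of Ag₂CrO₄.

8.28×10⁻⁵ M

Ag₂CrO₄(s) ⇌ 2 Ag⁺(aq) + CrO₄²⁻(aq)
Let s be the molar solubility. Then [Ag⁺] = 2s and [CrO₄²⁻] = s.
Ksp = [Ag⁺]^2[CrO₄²⁻] = (2s)^2 · s = 4s^3
4s^3 = 2.27×10⁻¹²  ⇒  s^3 = 5.68×10⁻¹³
Taking the 3rd root, s = 8.28×10⁻⁵ M.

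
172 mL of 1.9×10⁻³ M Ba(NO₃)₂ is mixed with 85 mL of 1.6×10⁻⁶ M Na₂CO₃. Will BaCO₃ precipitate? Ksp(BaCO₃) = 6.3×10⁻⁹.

The combined volume is 257 mL.
[Ba²⁺] = (1.9×10⁻³)(172)/257 = 1.3×10⁻³ M
[CO₃²⁻] = (1.6×10⁻⁶)(85)/257 = 5.3×10⁻⁷ M
Q = [Ba²⁺][CO₃²⁻] = 6.7×10⁻¹⁰
Q < Ksp (6.7×10⁻¹⁰ vs 6.3×10⁻⁹); the solution remains unsaturated and no precipitate forms.

No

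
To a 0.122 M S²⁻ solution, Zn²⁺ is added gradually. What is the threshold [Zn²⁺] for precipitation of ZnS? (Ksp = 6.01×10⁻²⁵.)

A salt starts to precipitate once the ion product Q reaches its Ksp.
ZnS(s) ⇌ Zn²⁺(aq) + S²⁻(aq)
Ksp = [Zn²⁺][S²⁻] = [Zn²⁺](0.122)
[Zn²⁺] = 6.01×10⁻²⁵ / (0.122) = 4.93×10⁻²⁴
[Zn²⁺] = 4.93×10⁻²⁴ M

4.93×10⁻²⁴ M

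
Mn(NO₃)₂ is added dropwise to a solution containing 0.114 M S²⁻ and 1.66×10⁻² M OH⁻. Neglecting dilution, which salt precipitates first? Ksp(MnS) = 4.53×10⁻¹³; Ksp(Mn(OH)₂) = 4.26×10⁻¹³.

Each salt precipitates once Q = Ksp for that salt.
For MnS: [Mn²⁺] = (Ksp/[S²⁻]) = 3.97×10⁻¹² M
For Mn(OH)₂: [Mn²⁺] = (Ksp/[OH⁻]^2) = 1.55×10⁻⁹ M
Since MnS needs less Mn²⁺ to reach saturation, it precipitates first.

MnS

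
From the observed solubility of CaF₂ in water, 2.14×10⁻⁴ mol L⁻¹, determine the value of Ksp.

Ksp = 3.92×10⁻¹¹

CaF₂(s) ⇌ Ca²⁺(aq) + 2 F⁻(aq)
If s mol/L of CaF₂ dissolves, [Ca²⁺] = s and [F⁻] = 2s.
Ksp = [Ca²⁺][F⁻]^2 = s · (2s)^2 = 4s^3
Ksp = 4 × (2.14×10⁻⁴)^3 = 3.92×10⁻¹¹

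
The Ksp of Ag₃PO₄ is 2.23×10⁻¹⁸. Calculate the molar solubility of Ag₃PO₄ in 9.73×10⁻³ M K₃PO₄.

2.04×10⁻⁶ M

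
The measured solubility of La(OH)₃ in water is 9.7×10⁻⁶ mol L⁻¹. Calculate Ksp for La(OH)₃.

La(OH)₃(s) ⇌ La³⁺(aq) + 3 OH⁻(aq)
For each mole of La(OH)₃ that dissolves per liter, [La³⁺] = s and [OH⁻] = 3s; let s denote this solubility.
Ksp = [La³⁺][OH⁻]^3 = s · (3s)^3 = 27s^4
Ksp = 27 × (9.7×10⁻⁶)^4 = 2.4×10⁻¹⁹

Ksp = 2.4×10⁻¹⁹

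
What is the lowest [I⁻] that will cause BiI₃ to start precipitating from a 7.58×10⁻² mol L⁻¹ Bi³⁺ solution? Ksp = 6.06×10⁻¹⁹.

2.00×10⁻⁶ M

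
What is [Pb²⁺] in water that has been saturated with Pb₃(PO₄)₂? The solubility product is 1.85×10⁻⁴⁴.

2.11×10⁻⁹ M

Pb₃(PO₄)₂(s) ⇌ 3 Pb²⁺(aq) + 2 PO₄³⁻(aq)
Let s be the molar solubility. Then [Pb²⁺] = 3s and [PO₄³⁻] = 2s.
Ksp = [Pb²⁺]^3[PO₄³⁻]^2 = (3s)^3 · (2s)^2 = 108s^5 = 1.85×10⁻⁴⁴
s = 7.03×10⁻¹⁰ mol L⁻¹
[Pb²⁺] = 3s = 2.11×10⁻⁹ mol L⁻¹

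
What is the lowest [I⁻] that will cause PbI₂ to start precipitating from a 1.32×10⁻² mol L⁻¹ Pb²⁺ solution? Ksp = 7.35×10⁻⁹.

7.46×10⁻⁴ M

Precipitation of each salt begins when its ion product equals Ksp.
PbI₂(s) ⇌ Pb²⁺(aq) + 2 I⁻(aq)
Ksp = [Pb²⁺][I⁻]^2 = [I⁻]^2(1.32×10⁻²)
[I⁻]^2 = 7.35×10⁻⁹ / (1.32×10⁻²) = 5.57×10⁻⁷
[I⁻] = 7.46×10⁻⁴ mol L⁻¹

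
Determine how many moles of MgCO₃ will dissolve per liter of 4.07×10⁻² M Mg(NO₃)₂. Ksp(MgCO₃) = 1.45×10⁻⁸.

MgCO₃(s) ⇌ Mg²⁺(aq) + CO₃²⁻(aq)
Mg²⁺ is already present at 4.07×10⁻² M. If s mol/L of MgCO₃ dissolves, [CO₃²⁻] = s while [Mg²⁺] ≈ 4.07×10⁻² M.
Ksp = [Mg²⁺][CO₃²⁻] = (4.07×10⁻²)s
s = 1.45×10⁻⁸ / (4.07×10⁻²) = 3.56×10⁻⁷
s = 3.56×10⁻⁷ M

3.56×10⁻⁷ M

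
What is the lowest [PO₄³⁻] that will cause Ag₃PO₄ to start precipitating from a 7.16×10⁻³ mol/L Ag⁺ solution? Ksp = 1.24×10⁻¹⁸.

3.38×10⁻¹² M

Each salt precipitates once Q = Ksp for that salt.
Ag₃PO₄(s) ⇌ 3 Ag⁺(aq) + PO₄³⁻(aq)
Ksp = [Ag⁺]^3[PO₄³⁻] = [PO₄³⁻](7.16×10⁻³)^3
[PO₄³⁻] = 1.24×10⁻¹⁸ / (7.16×10⁻³)^3 = 3.38×10⁻¹²
[PO₄³⁻] = 3.38×10⁻¹² mol/L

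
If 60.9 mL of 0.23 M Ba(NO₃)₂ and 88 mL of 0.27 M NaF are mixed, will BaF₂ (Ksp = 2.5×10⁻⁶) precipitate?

After mixing, V = 60.9 mL + 88 mL = 148.9 mL.
[Ba²⁺] = (0.23)(60.9)/148.9 = 9.4×10⁻² M
[F⁻] = (0.27)(88)/148.9 = 0.16 M
Q = [Ba²⁺][F⁻]^2 = 2.4×10⁻³
Since Q (2.4×10⁻³) exceeds Ksp (2.5×10⁻⁶), BaF₂ will precipitate.

Yes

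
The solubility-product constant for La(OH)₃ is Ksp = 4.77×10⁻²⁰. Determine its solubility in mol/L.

La(OH)₃(s) ⇌ La³⁺(aq) + 3 OH⁻(aq)
For each mole of La(OH)₃ that dissolves per liter, [La³⁺] = s and [OH⁻] = 3s; let s denote this solubility.
Ksp = [La³⁺][OH⁻]^3 = s · (3s)^3 = 27s^4
27s^4 = 4.77×10⁻²⁰  ⇒  s^4 = 1.77×10⁻²¹
Taking the 4th root, s = 6.48×10⁻⁶ mol/L.

6.48×10⁻⁶ M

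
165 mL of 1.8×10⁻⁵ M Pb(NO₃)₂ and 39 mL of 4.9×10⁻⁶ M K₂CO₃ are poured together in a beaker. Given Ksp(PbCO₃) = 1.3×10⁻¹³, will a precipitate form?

Total volume after mixing = 165 + 39 = 204 mL.
[Pb²⁺] = (1.8×10⁻⁵)(165)/204 = 1.5×10⁻⁵ M
[CO₃²⁻] = (4.9×10⁻⁶)(39)/204 = 9.4×10⁻⁷ M
Q = [Pb²⁺][CO₃²⁻] = 1.4×10⁻¹¹
Since Q (1.4×10⁻¹¹) exceeds Ksp (1.3×10⁻¹³), PbCO₃ will precipitate.

Yes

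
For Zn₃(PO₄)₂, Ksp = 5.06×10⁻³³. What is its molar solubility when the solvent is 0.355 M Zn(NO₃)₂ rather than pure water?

Zn₃(PO₄)₂(s) ⇌ 3 Zn²⁺(aq) + 2 PO₄³⁻(aq)
Let s be the solubility of Zn₃(PO₄)₂ here. The common ion gives [Zn²⁺] ≈ 0.355 M, and [PO₄³⁻] = 2s.
Ksp = [Zn²⁺]^3[PO₄³⁻]^2 = (0.355)^3(2s)^2
(2s)^2 = 5.06×10⁻³³ / (0.355)^3 = 1.13×10⁻³¹
s = 1.68×10⁻¹⁶ M

1.68×10⁻¹⁶ M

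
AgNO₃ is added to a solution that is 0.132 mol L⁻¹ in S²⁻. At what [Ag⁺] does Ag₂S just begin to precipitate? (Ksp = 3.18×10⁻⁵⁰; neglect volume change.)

Each salt precipitates once Q = Ksp for that salt.
Ag₂S(s) ⇌ 2 Ag⁺(aq) + S²⁻(aq)
Ksp = [Ag⁺]^2[S²⁻] = [Ag⁺]^2(0.132)
[Ag⁺]^2 = 3.18×10⁻⁵⁰ / (0.132) = 2.41×10⁻⁴⁹
[Ag⁺] = 4.91×10⁻²⁵ mol L⁻¹

4.91×10⁻²⁵ M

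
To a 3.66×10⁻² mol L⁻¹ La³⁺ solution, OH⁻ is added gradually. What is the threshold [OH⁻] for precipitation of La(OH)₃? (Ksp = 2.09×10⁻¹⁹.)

The threshold for precipitation is Q = Ksp.
La(OH)₃(s) ⇌ La³⁺(aq) + 3 OH⁻(aq)
Ksp = [La³⁺][OH⁻]^3 = [OH⁻]^3(3.66×10⁻²)
[OH⁻]^3 = 2.09×10⁻¹⁹ / (3.66×10⁻²) = 5.71×10⁻¹⁸
[OH⁻] = 1.79×10⁻⁶ mol L⁻¹

1.79×10⁻⁶ M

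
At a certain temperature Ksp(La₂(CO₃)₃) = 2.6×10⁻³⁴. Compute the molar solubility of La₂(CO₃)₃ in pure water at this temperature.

7.5×10⁻⁸ M

La₂(CO₃)₃(s) ⇌ 2 La³⁺(aq) + 3 CO₃²⁻(aq)
Call the molar solubility s, so that [La³⁺] = 2s and [CO₃²⁻] = 3s.
Ksp = [La³⁺]^2[CO₃²⁻]^3 = (2s)^2 · (3s)^3 = 108s^5
108s^5 = 2.6×10⁻³⁴  ⇒  s^5 = 2.4×10⁻³⁶
Taking the 5th root, s = 7.5×10⁻⁸ M.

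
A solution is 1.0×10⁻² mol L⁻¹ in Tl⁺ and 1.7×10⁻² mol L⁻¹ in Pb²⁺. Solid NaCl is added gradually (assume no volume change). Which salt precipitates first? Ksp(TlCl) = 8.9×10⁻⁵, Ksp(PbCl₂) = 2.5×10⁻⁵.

TlCl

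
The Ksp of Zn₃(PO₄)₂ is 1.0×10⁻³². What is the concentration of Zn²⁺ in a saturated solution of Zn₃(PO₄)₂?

4.7×10⁻⁷ M

Zn₃(PO₄)₂(s) ⇌ 3 Zn²⁺(aq) + 2 PO₄³⁻(aq)
Let s be the molar solubility. Then [Zn²⁺] = 3s and [PO₄³⁻] = 2s.
Ksp = [Zn²⁺]^3[PO₄³⁻]^2 = (3s)^3 · (2s)^2 = 108s^5 = 1.0×10⁻³²
s = 1.6×10⁻⁷ M
[Zn²⁺] = 3s = 4.7×10⁻⁷ M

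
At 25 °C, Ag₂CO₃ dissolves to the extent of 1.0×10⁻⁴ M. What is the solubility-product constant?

Ag₂CO₃(s) ⇌ 2 Ag⁺(aq) + CO₃²⁻(aq)
For each mole of Ag₂CO₃ that dissolves per liter, [Ag⁺] = 2s and [CO₃²⁻] = s; let s denote this solubility.
Ksp = [Ag⁺]^2[CO₃²⁻] = (2s)^2 · s = 4s^3
Ksp = 4 × (1.0×10⁻⁴)^3 = 4.0×10⁻¹²

Ksp = 4.0×10⁻¹²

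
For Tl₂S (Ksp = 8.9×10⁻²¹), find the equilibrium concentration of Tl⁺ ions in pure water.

2.6×10⁻⁷ M

Tl₂S(s) ⇌ 2 Tl⁺(aq) + S²⁻(aq)
Let s be the molar solubility. Then [Tl⁺] = 2s and [S²⁻] = s.
Ksp = [Tl⁺]^2[S²⁻] = (2s)^2 · s = 4s^3 = 8.9×10⁻²¹
s = 1.3×10⁻⁷ M
[Tl⁺] = 2s = 2.6×10⁻⁷ M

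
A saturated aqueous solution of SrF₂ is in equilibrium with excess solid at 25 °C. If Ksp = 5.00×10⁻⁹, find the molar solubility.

SrF₂(s) ⇌ Sr²⁺(aq) + 2 F⁻(aq)
Let s be the molar solubility. Then [Sr²⁺] = s and [F⁻] = 2s.
Ksp = [Sr²⁺][F⁻]^2 = s · (2s)^2 = 4s^3
4s^3 = 5.00×10⁻⁹  ⇒  s^3 = 1.25×10⁻⁹
s = 1.08×10⁻³ mol L⁻¹

1.08×10⁻³ M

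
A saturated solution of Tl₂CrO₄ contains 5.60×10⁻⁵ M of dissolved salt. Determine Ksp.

Tl₂CrO₄(s) ⇌ 2 Tl⁺(aq) + CrO₄²⁻(aq)
Call the molar solubility s, so that [Tl⁺] = 2s and [CrO₄²⁻] = s.
Ksp = [Tl⁺]^2[CrO₄²⁻] = (2s)^2 · s = 4s^3
Ksp = 4 × (5.60×10⁻⁵)^3 = 7.02×10⁻¹³

Ksp = 7.02×10⁻¹³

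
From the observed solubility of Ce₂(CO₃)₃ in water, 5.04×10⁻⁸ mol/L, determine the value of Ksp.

Ksp = 3.51×10⁻³⁵

Ce₂(CO₃)₃(s) ⇌ 2 Ce³⁺(aq) + 3 CO₃²⁻(aq)
Let s be the molar solubility. Then [Ce³⁺] = 2s and [CO₃²⁻] = 3s.
Ksp = [Ce³⁺]^2[CO₃²⁻]^3 = (2s)^2 · (3s)^3 = 108s^5
Ksp = 108 × (5.04×10⁻⁸)^5 = 3.51×10⁻³⁵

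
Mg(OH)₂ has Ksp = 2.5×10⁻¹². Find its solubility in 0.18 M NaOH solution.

7.7×10⁻¹¹ M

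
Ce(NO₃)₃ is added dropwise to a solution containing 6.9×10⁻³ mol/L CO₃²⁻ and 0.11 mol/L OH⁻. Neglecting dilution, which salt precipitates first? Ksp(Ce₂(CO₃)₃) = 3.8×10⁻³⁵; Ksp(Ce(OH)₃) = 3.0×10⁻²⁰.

Each salt precipitates once Q = Ksp for that salt.
For Ce₂(CO₃)₃: [Ce³⁺] = (Ksp/[CO₃²⁻]^3)^(1/2) = 1.1×10⁻¹⁴ mol/L
For Ce(OH)₃: [Ce³⁺] = (Ksp/[OH⁻]^3) = 2.3×10⁻¹⁷ mol/L
The smaller threshold [Ce³⁺] is reached first, so Ce(OH)₃ precipitates first.

Ce(OH)₃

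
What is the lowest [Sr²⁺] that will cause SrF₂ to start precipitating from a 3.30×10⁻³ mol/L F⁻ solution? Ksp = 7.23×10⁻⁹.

6.64×10⁻⁴ M

Each salt precipitates once Q = Ksp for that salt.
SrF₂(s) ⇌ Sr²⁺(aq) + 2 F⁻(aq)
Ksp = [Sr²⁺][F⁻]^2 = [Sr²⁺](3.30×10⁻³)^2
[Sr²⁺] = 7.23×10⁻⁹ / (3.30×10⁻³)^2 = 6.64×10⁻⁴
[Sr²⁺] = 6.64×10⁻⁴ mol/L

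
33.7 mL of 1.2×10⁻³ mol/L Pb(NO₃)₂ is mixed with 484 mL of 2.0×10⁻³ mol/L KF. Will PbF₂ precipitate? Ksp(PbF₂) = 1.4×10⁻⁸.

The combined volume is 517.7 mL.
[Pb²⁺] = (1.2×10⁻³)(33.7)/517.7 = 7.8×10⁻⁵ mol/L
[F⁻] = (2.0×10⁻³)(484)/517.7 = 1.9×10⁻³ mol/L
Q = [Pb²⁺][F⁻]^2 = 2.7×10⁻¹⁰
Since Q (2.7×10⁻¹⁰) is less than Ksp (1.4×10⁻⁸), no PbF₂ precipitates.

No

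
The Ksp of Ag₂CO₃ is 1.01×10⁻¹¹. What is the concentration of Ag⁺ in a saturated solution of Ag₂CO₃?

2.72×10⁻⁴ M

Ag₂CO₃(s) ⇌ 2 Ag⁺(aq) + CO₃²⁻(aq)
For each mole of Ag₂CO₃ that dissolves per liter, [Ag⁺] = 2s and [CO₃²⁻] = s; let s denote this solubility.
Ksp = [Ag⁺]^2[CO₃²⁻] = (2s)^2 · s = 4s^3 = 1.01×10⁻¹¹
s = 1.36×10⁻⁴ mol/L
[Ag⁺] = 2s = 2.72×10⁻⁴ mol/L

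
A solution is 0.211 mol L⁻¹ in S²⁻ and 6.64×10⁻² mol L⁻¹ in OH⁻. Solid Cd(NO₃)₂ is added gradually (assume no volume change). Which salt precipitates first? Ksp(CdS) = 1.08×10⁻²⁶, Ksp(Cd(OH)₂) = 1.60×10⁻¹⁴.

CdS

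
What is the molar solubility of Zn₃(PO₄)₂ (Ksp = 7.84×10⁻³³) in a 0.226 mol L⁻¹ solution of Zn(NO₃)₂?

Zn₃(PO₄)₂(s) ⇌ 3 Zn²⁺(aq) + 2 PO₄³⁻(aq)
The solution already contains Zn²⁺ at 0.226 mol L⁻¹. Let s be the molar solubility of Zn₃(PO₄)₂.
[Zn²⁺] ≈ 0.226 mol L⁻¹ (common ion dominates); [PO₄³⁻] = 2s.
Ksp = [Zn²⁺]^3[PO₄³⁻]^2 = (0.226)^3(2s)^2
(2s)^2 = 7.84×10⁻³³ / (0.226)^3 = 6.79×10⁻³¹
s = 4.12×10⁻¹⁶ mol L⁻¹

4.12×10⁻¹⁶ M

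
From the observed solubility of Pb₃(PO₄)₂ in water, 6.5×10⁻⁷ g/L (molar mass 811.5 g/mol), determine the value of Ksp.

Ksp = 3.6×10⁻⁴⁴

s = (6.5×10⁻⁷ g L⁻¹)/(811.5 g mol⁻¹) = 8.010×10⁻¹⁰ M
Pb₃(PO₄)₂(s) ⇌ 3 Pb²⁺(aq) + 2 PO₄³⁻(aq)
With molar solubility s: [Pb²⁺] = 3s, [PO₄³⁻] = 2s.
Ksp = [Pb²⁺]^3[PO₄³⁻]^2 = (3s)^3 · (2s)^2 = 108s^5
Ksp = 108 × (8.010×10⁻¹⁰)^5 = 3.6×10⁻⁴⁴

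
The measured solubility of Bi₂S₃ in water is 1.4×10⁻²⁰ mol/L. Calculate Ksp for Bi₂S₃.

Ksp = 5.8×10⁻⁹⁸

Bi₂S₃(s) ⇌ 2 Bi³⁺(aq) + 3 S²⁻(aq)
For each mole of Bi₂S₃ that dissolves per liter, [Bi³⁺] = 2s and [S²⁻] = 3s; let s denote this solubility.
Ksp = [Bi³⁺]^2[S²⁻]^3 = (2s)^2 · (3s)^3 = 108s^5
Ksp = 108 × (1.4×10⁻²⁰)^5 = 5.8×10⁻⁹⁸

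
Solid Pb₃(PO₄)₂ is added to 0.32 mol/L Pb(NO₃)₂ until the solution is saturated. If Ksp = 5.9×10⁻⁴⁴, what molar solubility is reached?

6.7×10⁻²² M

Pb₃(PO₄)₂(s) ⇌ 3 Pb²⁺(aq) + 2 PO₄³⁻(aq)
With Pb²⁺ already at 0.32 mol/L and s small, take [Pb²⁺] ≈ 0.32 mol/L and [PO₄³⁻] = 2s.
Ksp = [Pb²⁺]^3[PO₄³⁻]^2 = (0.32)^3(2s)^2
(2s)^2 = 5.9×10⁻⁴⁴ / (0.32)^3 = 1.8×10⁻⁴²
s = 6.7×10⁻²² mol/L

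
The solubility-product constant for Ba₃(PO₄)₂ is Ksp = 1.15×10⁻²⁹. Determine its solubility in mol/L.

6.39×10⁻⁷ M

Ba₃(PO₄)₂(s) ⇌ 3 Ba²⁺(aq) + 2 PO₄³⁻(aq)
If s mol/L of Ba₃(PO₄)₂ dissolves, [Ba²⁺] = 3s and [PO₄³⁻] = 2s.
Ksp = [Ba²⁺]^3[PO₄³⁻]^2 = (3s)^3 · (2s)^2 = 108s^5
108s^5 = 1.15×10⁻²⁹  ⇒  s^5 = 1.06×10⁻³¹
s = (1.06×10⁻³¹)^(1/5) = 6.39×10⁻⁷ mol/L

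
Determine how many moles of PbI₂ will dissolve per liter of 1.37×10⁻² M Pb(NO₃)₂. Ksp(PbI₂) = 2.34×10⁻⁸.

6.53×10⁻⁴ M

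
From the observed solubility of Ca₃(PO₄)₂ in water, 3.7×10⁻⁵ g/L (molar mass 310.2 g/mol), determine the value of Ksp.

Molar solubility s = (3.7×10⁻⁵ g/L) / (310.2 g/mol) = 1.193×10⁻⁷ mol/L
Ca₃(PO₄)₂(s) ⇌ 3 Ca²⁺(aq) + 2 PO₄³⁻(aq)
For each mole of Ca₃(PO₄)₂ that dissolves per liter, [Ca²⁺] = 3s and [PO₄³⁻] = 2s; let s denote this solubility.
Ksp = [Ca²⁺]^3[PO₄³⁻]^2 = (3s)^3 · (2s)^2 = 108s^5
Ksp = 108 × (1.193×10⁻⁷)^5 = 2.6×10⁻³³

Ksp = 2.6×10⁻³³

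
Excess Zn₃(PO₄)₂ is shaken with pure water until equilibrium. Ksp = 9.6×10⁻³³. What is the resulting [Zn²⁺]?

Zn₃(PO₄)₂(s) ⇌ 3 Zn²⁺(aq) + 2 PO₄³⁻(aq)
With molar solubility s: [Zn²⁺] = 3s, [PO₄³⁻] = 2s.
Ksp = [Zn²⁺]^3[PO₄³⁻]^2 = (3s)^3 · (2s)^2 = 108s^5 = 9.6×10⁻³³
s = 1.5×10⁻⁷ mol L⁻¹
[Zn²⁺] = 3s = 4.6×10⁻⁷ mol L⁻¹

4.6×10⁻⁷ M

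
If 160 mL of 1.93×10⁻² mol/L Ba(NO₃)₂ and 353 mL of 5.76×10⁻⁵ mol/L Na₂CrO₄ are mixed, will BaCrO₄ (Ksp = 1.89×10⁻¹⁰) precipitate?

Yes

Total volume after mixing = 160 + 353 = 513 mL.
[Ba²⁺] = (1.93×10⁻²)(160)/513 = 6.02×10⁻³ mol/L
[CrO₄²⁻] = (5.76×10⁻⁵)(353)/513 = 3.96×10⁻⁵ mol/L
Q = [Ba²⁺][CrO₄²⁻] = 2.39×10⁻⁷
Since Q (2.39×10⁻⁷) exceeds Ksp (1.89×10⁻¹⁰), BaCrO₄ will precipitate.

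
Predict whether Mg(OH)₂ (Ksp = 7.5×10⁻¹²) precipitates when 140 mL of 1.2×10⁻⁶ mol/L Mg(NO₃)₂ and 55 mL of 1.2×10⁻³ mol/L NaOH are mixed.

No

Total volume after mixing = 140 + 55 = 195 mL.
[Mg²⁺] = (1.2×10⁻⁶)(140)/195 = 8.6×10⁻⁷ mol/L
[OH⁻] = (1.2×10⁻³)(55)/195 = 3.4×10⁻⁴ mol/L
Q = [Mg²⁺][OH⁻]^2 = 9.9×10⁻¹⁴
Q < Ksp (9.9×10⁻¹⁴ vs 7.5×10⁻¹²); the solution remains unsaturated and no precipitate forms.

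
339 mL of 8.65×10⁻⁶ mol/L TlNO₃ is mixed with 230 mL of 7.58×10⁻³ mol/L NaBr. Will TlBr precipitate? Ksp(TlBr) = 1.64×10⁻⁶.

No

The combined volume is 569 mL.
[Tl⁺] = (8.65×10⁻⁶)(339)/569 = 5.15×10⁻⁶ mol/L
[Br⁻] = (7.58×10⁻³)(230)/569 = 3.06×10⁻³ mol/L
Q = [Tl⁺][Br⁻] = 1.58×10⁻⁸
Since Q (1.58×10⁻⁸) is less than Ksp (1.64×10⁻⁶), no TlBr precipitates.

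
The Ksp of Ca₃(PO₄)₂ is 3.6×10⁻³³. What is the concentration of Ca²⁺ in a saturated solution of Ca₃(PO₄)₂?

3.8×10⁻⁷ M

Ca₃(PO₄)₂(s) ⇌ 3 Ca²⁺(aq) + 2 PO₄³⁻(aq)
For each mole of Ca₃(PO₄)₂ that dissolves per liter, [Ca²⁺] = 3s and [PO₄³⁻] = 2s; let s denote this solubility.
Ksp = [Ca²⁺]^3[PO₄³⁻]^2 = (3s)^3 · (2s)^2 = 108s^5 = 3.6×10⁻³³
s = 1.3×10⁻⁷ mol/L
[Ca²⁺] = 3s = 3.8×10⁻⁷ mol/L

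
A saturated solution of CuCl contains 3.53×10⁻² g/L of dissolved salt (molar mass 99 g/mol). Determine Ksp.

Ksp = 1.27×10⁻⁷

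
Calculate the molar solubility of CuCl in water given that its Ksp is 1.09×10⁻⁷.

3.30×10⁻⁴ M

CuCl(s) ⇌ Cu⁺(aq) + Cl⁻(aq)
Let s be the molar solubility. Then [Cu⁺] = s and [Cl⁻] = s.
Ksp = [Cu⁺][Cl⁻] = s · s = s^2
s^2 = 1.09×10⁻⁷
Taking the 2nd root, s = 3.30×10⁻⁴ mol/L.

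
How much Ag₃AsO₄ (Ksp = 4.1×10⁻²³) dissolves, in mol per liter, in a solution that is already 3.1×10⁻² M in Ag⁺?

1.4×10⁻¹⁸ M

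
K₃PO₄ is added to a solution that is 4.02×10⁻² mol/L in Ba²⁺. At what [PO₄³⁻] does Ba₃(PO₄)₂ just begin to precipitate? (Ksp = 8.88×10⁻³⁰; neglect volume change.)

The threshold for precipitation is Q = Ksp.
Ba₃(PO₄)₂(s) ⇌ 3 Ba²⁺(aq) + 2 PO₄³⁻(aq)
Ksp = [Ba²⁺]^3[PO₄³⁻]^2 = [PO₄³⁻]^2(4.02×10⁻²)^3
[PO₄³⁻]^2 = 8.88×10⁻³⁰ / (4.02×10⁻²)^3 = 1.37×10⁻²⁵
[PO₄³⁻] = 3.70×10⁻¹³ mol/L

3.70×10⁻¹³ M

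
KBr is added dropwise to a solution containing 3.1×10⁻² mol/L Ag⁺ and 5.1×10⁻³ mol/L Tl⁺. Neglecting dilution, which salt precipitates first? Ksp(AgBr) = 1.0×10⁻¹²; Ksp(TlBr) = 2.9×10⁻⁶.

AgBr

Each salt precipitates once Q = Ksp for that salt.
For AgBr: [Br⁻] = (Ksp/[Ag⁺]) = 3.2×10⁻¹¹ mol/L
For TlBr: [Br⁻] = (Ksp/[Tl⁺]) = 5.7×10⁻⁴ mol/L
Since AgBr needs less Br⁻ to reach saturation, it precipitates first.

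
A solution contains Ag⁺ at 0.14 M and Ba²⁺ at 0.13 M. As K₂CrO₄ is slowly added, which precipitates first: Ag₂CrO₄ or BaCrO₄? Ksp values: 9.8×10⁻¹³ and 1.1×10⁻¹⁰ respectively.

Ag₂CrO₄

A salt starts to precipitate once the ion product Q reaches its Ksp.
For Ag₂CrO₄: [CrO₄²⁻] = (Ksp/[Ag⁺]^2) = 5.0×10⁻¹¹ M
For BaCrO₄: [CrO₄²⁻] = (Ksp/[Ba²⁺]) = 8.5×10⁻¹⁰ M
Ag₂CrO₄ requires the lower [CrO₄²⁻], so it precipitates first.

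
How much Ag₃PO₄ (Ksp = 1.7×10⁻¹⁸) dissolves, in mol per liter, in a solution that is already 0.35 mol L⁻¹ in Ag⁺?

4.0×10⁻¹⁷ M

Ag₃PO₄(s) ⇌ 3 Ag⁺(aq) + PO₄³⁻(aq)
The solution already contains Ag⁺ at 0.35 mol L⁻¹. Let s be the molar solubility of Ag₃PO₄.
[Ag⁺] ≈ 0.35 mol L⁻¹ (common ion dominates); [PO₄³⁻] = s.
Ksp = [Ag⁺]^3[PO₄³⁻] = (0.35)^3s
s = 1.7×10⁻¹⁸ / (0.35)^3 = 4.0×10⁻¹⁷
s = 4.0×10⁻¹⁷ mol L⁻¹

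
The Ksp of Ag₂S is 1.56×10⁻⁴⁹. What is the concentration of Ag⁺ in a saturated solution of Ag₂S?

6.78×10⁻¹⁷ M

Ag₂S(s) ⇌ 2 Ag⁺(aq) + S²⁻(aq)
With molar solubility s: [Ag⁺] = 2s, [S²⁻] = s.
Ksp = [Ag⁺]^2[S²⁻] = (2s)^2 · s = 4s^3 = 1.56×10⁻⁴⁹
s = 3.39×10⁻¹⁷ M
[Ag⁺] = 2s = 6.78×10⁻¹⁷ M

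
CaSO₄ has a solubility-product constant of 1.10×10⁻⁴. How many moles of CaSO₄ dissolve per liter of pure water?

CaSO₄(s) ⇌ Ca²⁺(aq) + SO₄²⁻(aq)
Let s be the molar solubility. Then [Ca²⁺] = s and [SO₄²⁻] = s.
Ksp = [Ca²⁺][SO₄²⁻] = s · s = s^2
s^2 = 1.10×10⁻⁴
Taking the 2nd root, s = 1.05×10⁻² M.

1.05×10⁻² M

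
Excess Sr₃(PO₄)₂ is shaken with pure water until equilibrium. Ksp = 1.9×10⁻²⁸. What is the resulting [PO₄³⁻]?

Sr₃(PO₄)₂(s) ⇌ 3 Sr²⁺(aq) + 2 PO₄³⁻(aq)
Let s be the molar solubility. Then [Sr²⁺] = 3s and [PO₄³⁻] = 2s.
Ksp = [Sr²⁺]^3[PO₄³⁻]^2 = (3s)^3 · (2s)^2 = 108s^5 = 1.9×10⁻²⁸
s = 1.1×10⁻⁶ M
[PO₄³⁻] = 2s = 2.2×10⁻⁶ M

2.2×10⁻⁶ M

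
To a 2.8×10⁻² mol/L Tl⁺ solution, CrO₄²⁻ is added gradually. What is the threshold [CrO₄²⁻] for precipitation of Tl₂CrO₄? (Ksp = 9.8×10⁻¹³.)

1.3×10⁻⁹ M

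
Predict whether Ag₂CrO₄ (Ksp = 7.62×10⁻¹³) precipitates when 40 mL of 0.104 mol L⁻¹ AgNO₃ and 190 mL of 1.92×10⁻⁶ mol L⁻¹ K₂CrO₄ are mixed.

Yes

After mixing, V = 40 mL + 190 mL = 230 mL.
[Ag⁺] = (0.104)(40)/230 = 1.81×10⁻² mol L⁻¹
[CrO₄²⁻] = (1.92×10⁻⁶)(190)/230 = 1.59×10⁻⁶ mol L⁻¹
Q = [Ag⁺]^2[CrO₄²⁻] = 5.19×10⁻¹⁰
Since Q (5.19×10⁻¹⁰) exceeds Ksp (7.62×10⁻¹³), Ag₂CrO₄ will precipitate.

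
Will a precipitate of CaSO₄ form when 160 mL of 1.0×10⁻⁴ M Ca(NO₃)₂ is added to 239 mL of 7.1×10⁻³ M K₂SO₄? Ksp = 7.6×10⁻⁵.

Total volume after mixing = 160 + 239 = 399 mL.
[Ca²⁺] = (1.0×10⁻⁴)(160)/399 = 4.0×10⁻⁵ M
[SO₄²⁻] = (7.1×10⁻³)(239)/399 = 4.3×10⁻³ M
Q = [Ca²⁺][SO₄²⁻] = 1.7×10⁻⁷
Q < Ksp (1.7×10⁻⁷ vs 7.6×10⁻⁵); the solution remains unsaturated and no precipitate forms.

No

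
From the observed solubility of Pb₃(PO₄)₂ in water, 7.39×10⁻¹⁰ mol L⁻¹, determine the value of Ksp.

Pb₃(PO₄)₂(s) ⇌ 3 Pb²⁺(aq) + 2 PO₄³⁻(aq)
If s mol/L of Pb₃(PO₄)₂ dissolves, [Pb²⁺] = 3s and [PO₄³⁻] = 2s.
Ksp = [Pb²⁺]^3[PO₄³⁻]^2 = (3s)^3 · (2s)^2 = 108s^5
Ksp = 108 × (7.39×10⁻¹⁰)^5 = 2.38×10⁻⁴⁴

Ksp = 2.38×10⁻⁴⁴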